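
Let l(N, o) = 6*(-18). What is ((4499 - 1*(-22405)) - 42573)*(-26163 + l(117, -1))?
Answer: 411640299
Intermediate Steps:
l(N, o) = -108
((4499 - 1*(-22405)) - 42573)*(-26163 + l(117, -1)) = ((4499 - 1*(-22405)) - 42573)*(-26163 - 108) = ((4499 + 22405) - 42573)*(-26271) = (26904 - 42573)*(-26271) = -15669*(-26271) = 411640299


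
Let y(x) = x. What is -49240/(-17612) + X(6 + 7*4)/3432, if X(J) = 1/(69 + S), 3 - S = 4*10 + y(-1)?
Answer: 1394185763/498666168 ≈ 2.7958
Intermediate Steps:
S = -36 (S = 3 - (4*10 - 1) = 3 - (40 - 1) = 3 - 1*39 = 3 - 39 = -36)
X(J) = 1/33 (X(J) = 1/(69 - 36) = 1/33)
-49240/(-17612) + X(6 + 7*4)/3432 = -49240/(-17612) + (1/33)/3432 = -49240*(-1/17612) + (1/33)*(1/3432) = 12310/4403 + 1/113256 = 1394185763/498666168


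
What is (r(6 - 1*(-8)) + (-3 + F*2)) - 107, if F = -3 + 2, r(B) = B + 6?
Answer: -92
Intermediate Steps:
r(B) = 6 + B
F = -1
(r(6 - 1*(-8)) + (-3 + F*2)) - 107 = ((6 + (6 - 1*(-8))) + (-3 - 1*2)) - 107 = ((6 + (6 + 8)) + (-3 - 2)) - 107 = ((6 + 14) - 5) - 107 = (20 - 5) - 107 = 15 - 107 = -92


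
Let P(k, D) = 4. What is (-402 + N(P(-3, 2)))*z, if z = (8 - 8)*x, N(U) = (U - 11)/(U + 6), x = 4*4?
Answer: 0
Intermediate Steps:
x = 16
N(U) = (-11 + U)/(6 + U)
z = 0 (z = (8 - 8)*16 = 0*16 = 0)
(-402 + N(P(-3, 2)))*z = (-402 + (-11 + 4)/(6 + 4))*0 = (-402 - 7/10)*0 = -4027/10*0 = 0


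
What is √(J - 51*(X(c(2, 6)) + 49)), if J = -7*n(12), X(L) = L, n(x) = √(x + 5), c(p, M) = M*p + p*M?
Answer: √(-3723 - 7*√17) ≈ 61.252*I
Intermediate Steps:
c(p, M) = 2*M*p (c(p, M) = M*p + M*p = 2*M*p)
n(x) = √(5 + x)
J = -7*√17 (J = -7*√(5 + 12) = -7*√17 ≈ -28.862)
√(J - 51*(X(c(2, 6)) + 49)) = √(-7*√17 - 51*(2*6*2 + 49)) = √(-7*√17 - 51*(24 + 49)) = √(-7*√17 - 51*73) = √(-7*√17 - 3723) = √(-3723 - 7*√17)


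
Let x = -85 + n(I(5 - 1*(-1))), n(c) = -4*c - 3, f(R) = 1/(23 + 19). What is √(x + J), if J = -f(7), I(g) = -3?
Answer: I*√134106/42 ≈ 8.7192*I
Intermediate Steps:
f(R) = 1/42
n(c) = -3 - 4*c
x = -76 (x = -85 + (-3 - 4*(-3)) = -85 + (-3 + 12) = -85 + 9 = -76)
J = -1/42 (J = -1*1/42 = -1/42 ≈ -0.023810)
√(x + J) = √(-76 - 1/42) = √(-3193/42) = I*√134106/42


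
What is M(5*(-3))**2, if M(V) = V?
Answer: 225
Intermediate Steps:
M(5*(-3))**2 = (5*(-3))**2 = (-15)**2 = 225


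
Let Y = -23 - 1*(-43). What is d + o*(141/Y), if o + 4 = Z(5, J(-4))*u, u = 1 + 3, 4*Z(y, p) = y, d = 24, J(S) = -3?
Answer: 621/20 ≈ 31.050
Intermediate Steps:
Y = 20 (Y = -23 + 43 = 20)
Z(y, p) = y/4
u = 4
o = 1 (o = -4 + ((¼)*5)*4 = -4 + (5/4)*4 = -4 + 5 = 1)
d + o*(141/Y) = 24 + 1*(141/20) = 24 + 141/20 = 621/20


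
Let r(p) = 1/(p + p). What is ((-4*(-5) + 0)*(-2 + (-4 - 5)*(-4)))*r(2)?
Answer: 170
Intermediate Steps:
r(p) = 1/(2*p)
((-4*(-5) + 0)*(-2 + (-4 - 5)*(-4)))*r(2) = ((-4*(-5) + 0)*(-2 + (-4 - 5)*(-4)))*((1/2)/2) = ((20 + 0)*(-2 - 9*(-4)))*((1/2)*(1/2)) = (20*(-2 + 36))*(1/4) = (20*34)*(1/4) = 680*(1/4) = 170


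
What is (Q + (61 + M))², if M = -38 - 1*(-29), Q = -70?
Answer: 324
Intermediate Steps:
M = -9 (M = -38 + 29 = -9)
(Q + (61 + M))² = (-70 + (61 - 9))² = (-70 + 52)² = (-18)² = 324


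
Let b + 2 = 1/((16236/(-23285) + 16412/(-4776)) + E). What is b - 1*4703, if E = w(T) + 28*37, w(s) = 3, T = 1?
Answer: -135370609777265/28771655171 ≈ -4705.0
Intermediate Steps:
E = 1039 (E = 3 + 28*37 = 3 + 1036 = 1039)
b = -57515508052/28771655171 (b = -2 + 1/((16236/(-23285) + 16412/(-4776)) + 1039) = -2 + 1/((16236*(-1/23285) + 16412*(-1/4776)) + 1039) = -2 + 1/((-16236/23285 - 4103/1194) + 1039) = -2 + 1/(-114924139/27802290 + 1039) = -2 + 1/(28771655171/27802290) = -2 + 27802290/28771655171 = -57515508052/28771655171 ≈ -1.9990)
b - 1*4703 = -57515508052/28771655171 - 1*4703 = -57515508052/28771655171 - 4703 = -135370609777265/28771655171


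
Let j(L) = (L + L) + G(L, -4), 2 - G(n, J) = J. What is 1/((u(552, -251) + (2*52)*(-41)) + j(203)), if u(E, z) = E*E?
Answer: 1/300852 ≈ 3.3239e-6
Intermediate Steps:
u(E, z) = E²
G(n, J) = 2 - J
j(L) = 6 + 2*L (j(L) = (L + L) + (2 - 1*(-4)) = 2*L + (2 + 4) = 2*L + 6 = 6 + 2*L)
1/((u(552, -251) + (2*52)*(-41)) + j(203)) = 1/((552² + (2*52)*(-41)) + (6 + 2*203)) = 1/((304704 + 104*(-41)) + (6 + 406)) = 1/((304704 - 4264) + 412) = 1/(300440 + 412) = 1/300852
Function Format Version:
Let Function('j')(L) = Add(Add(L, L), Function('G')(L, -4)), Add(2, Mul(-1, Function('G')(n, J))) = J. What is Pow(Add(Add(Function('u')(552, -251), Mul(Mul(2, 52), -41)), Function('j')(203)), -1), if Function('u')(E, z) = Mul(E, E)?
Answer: Rational(1, 300852) ≈ 3.3239e-6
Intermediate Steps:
Function('u')(E, z) = Pow(E, 2)
Function('G')(n, J) = Add(2, Mul(-1, J))
Function('j')(L) = Add(6, Mul(2, L)) (Function('j')(L) = Add(Add(L, L), Add(2, Mul(-1, -4))) = Add(Mul(2, L), Add(2, 4)) = Add(Mul(2, L), 6) = Add(6, Mul(2, L)))
Pow(Add(Add(Function('u')(552, -251), Mul(Mul(2, 52), -41)), Function('j')(203)), -1) = Pow(Add(Add(Pow(552, 2), Mul(Mul(2, 52), -41)), Add(6, Mul(2, 203))), -1) = Pow(Add(Add(304704, Mul(104, -41)), Add(6, 406)), -1) = Pow(Add(Add(304704, -4264), 412), -1) = Pow(Add(300440, 412), -1) = Pow(300852, -1) = Rational(1, 300852)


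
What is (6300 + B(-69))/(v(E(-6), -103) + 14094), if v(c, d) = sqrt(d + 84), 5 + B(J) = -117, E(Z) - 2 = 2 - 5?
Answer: 87072732/198640855 - 6178*I*sqrt(19)/198640855 ≈ 0.43834 - 0.00013557*I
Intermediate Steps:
E(Z) = -1 (E(Z) = 2 + (2 - 5) = 2 - 3 = -1)
B(J) = -122 (B(J) = -5 - 117 = -122)
v(c, d) = sqrt(84 + d)
(6300 + B(-69))/(v(E(-6), -103) + 14094) = (6300 - 122)/(sqrt(84 - 103) + 14094) = 6178/(sqrt(-19) + 14094) = 6178/(I*sqrt(19) + 14094) = 6178/(14094 + I*sqrt(19))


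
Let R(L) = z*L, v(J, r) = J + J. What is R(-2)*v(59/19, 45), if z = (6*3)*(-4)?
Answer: 16992/19 ≈ 894.32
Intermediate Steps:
z = -72 (z = 18*(-4) = -72)
v(J, r) = 2*J
R(L) = -72*L
R(-2)*v(59/19, 45) = (-72*(-2))*(2*(59/19)) = 144*(2*(59*(1/19))) = 144*(2*(59/19)) = 144*(118/19) = 16992/19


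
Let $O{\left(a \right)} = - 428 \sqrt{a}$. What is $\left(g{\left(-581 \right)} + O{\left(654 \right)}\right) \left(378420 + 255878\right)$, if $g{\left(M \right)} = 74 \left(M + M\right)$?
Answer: $-54542016424 - 271479544 \sqrt{654} \approx -6.1485 \cdot 10^{10}$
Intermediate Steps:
$g{\left(M \right)} = 148 M$ ($g{\left(M \right)} = 74 \cdot 2 M = 148 M$)
$\left(g{\left(-581 \right)} + O{\left(654 \right)}\right) \left(378420 + 255878\right) = \left(148 \left(-581\right) - 428 \sqrt{654}\right) \left(378420 + 255878\right) = \left(-85988 - 428 \sqrt{654}\right) 634298 = -54542016424 - 271479544 \sqrt{654}$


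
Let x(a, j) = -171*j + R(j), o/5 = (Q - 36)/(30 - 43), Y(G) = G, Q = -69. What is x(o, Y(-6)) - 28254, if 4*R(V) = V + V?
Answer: -27231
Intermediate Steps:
R(V) = V/2 (R(V) = (V + V)/4 = (2*V)/4 = V/2)
o = 525/13 (o = 5*((-69 - 36)/(30 - 43)) = 5*(-105/(-13)) = 5*(-105*(-1/13)) = 5*(105/13) = 525/13 ≈ 40.385)
x(a, j) = -341*j/2 (x(a, j) = -171*j + j/2 = -341*j/2)
x(o, Y(-6)) - 28254 = -341/2*(-6) - 28254 = 1023 - 28254 = -27231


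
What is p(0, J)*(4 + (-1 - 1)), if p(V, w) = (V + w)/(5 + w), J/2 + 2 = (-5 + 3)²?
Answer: 8/9 ≈ 0.88889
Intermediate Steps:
J = 4 (J = -4 + 2*(-5 + 3)² = -4 + 2*(-2)² = -4 + 2*4 = -4 + 8 = 4)
p(V, w) = (V + w)/(5 + w)
p(0, J)*(4 + (-1 - 1)) = ((0 + 4)/(5 + 4))*(4 + (-1 - 1)) = (4/9)*(4 - 2) = ((⅑)*4)*2 = (4/9)*2 = 8/9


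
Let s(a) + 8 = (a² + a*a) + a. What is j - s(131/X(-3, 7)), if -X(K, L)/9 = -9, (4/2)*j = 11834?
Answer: 38828992/6561 ≈ 5918.1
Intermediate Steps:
j = 5917 (j = (½)*11834 = 5917)
X(K, L) = 81 (X(K, L) = -9*(-9) = 81)
s(a) = -8 + a + 2*a² (s(a) = -8 + ((a² + a*a) + a) = -8 + ((a² + a²) + a) = -8 + (2*a² + a) = -8 + (a + 2*a²) = -8 + a + 2*a²)
j - s(131/X(-3, 7)) = 5917 - (-8 + 131/81 + 2*(131/81)²) = 5917 - (-8 + 131/81 + 2*(17161/6561)) = 5917 - (-8 + 131/81 + 34322/6561) = 5917 - 1*(-7555/6561) = 5917 + 7555/6561 = 38828992/6561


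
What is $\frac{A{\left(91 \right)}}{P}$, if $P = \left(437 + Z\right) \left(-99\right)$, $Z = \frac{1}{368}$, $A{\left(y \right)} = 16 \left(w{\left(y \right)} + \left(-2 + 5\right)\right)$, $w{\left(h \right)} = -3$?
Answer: $0$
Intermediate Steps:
$A{\left(y \right)} = 0$ ($A{\left(y \right)} = 16 \left(-3 + \left(-2 + 5\right)\right) = 16 \left(-3 + 3\right) = 16 \cdot 0 = 0$)
$Z = \frac{1}{368} \approx 0.0027174$
$P = - \frac{15920883}{368}$ ($P = \left(437 + \frac{1}{368}\right) \left(-99\right) = \frac{160817}{368} \left(-99\right) = - \frac{15920883}{368} \approx -43263.0$)
$\frac{A{\left(91 \right)}}{P} = \frac{0}{- \frac{15920883}{368}} = 0 \left(- \frac{368}{15920883}\right) = 0$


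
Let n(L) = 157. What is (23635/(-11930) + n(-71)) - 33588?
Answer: -79771093/2386 ≈ -33433.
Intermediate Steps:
(23635/(-11930) + n(-71)) - 33588 = (23635/(-11930) + 157) - 33588 = (23635*(-1/11930) + 157) - 33588 = (-4727/2386 + 157) - 33588 = 369875/2386 - 33588 = -79771093/2386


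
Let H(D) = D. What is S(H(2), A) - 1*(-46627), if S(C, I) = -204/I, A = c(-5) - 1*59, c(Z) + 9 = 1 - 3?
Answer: 1632047/35 ≈ 46630.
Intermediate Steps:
c(Z) = -11 (c(Z) = -9 + (1 - 3) = -9 - 2 = -11)
A = -70 (A = -11 - 1*59 = -11 - 59 = -70)
S(H(2), A) - 1*(-46627) = -204/(-70) - 1*(-46627) = -204*(-1/70) + 46627 = 102/35 + 46627 = 1632047/35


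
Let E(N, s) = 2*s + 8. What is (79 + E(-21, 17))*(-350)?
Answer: -42350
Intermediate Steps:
E(N, s) = 8 + 2*s
(79 + E(-21, 17))*(-350) = (79 + (8 + 2*17))*(-350) = (79 + (8 + 34))*(-350) = (79 + 42)*(-350) = 121*(-350) = -42350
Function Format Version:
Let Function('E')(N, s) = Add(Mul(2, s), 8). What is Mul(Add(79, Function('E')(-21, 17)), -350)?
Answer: -42350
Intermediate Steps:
Function('E')(N, s) = Add(8, Mul(2, s))
Mul(Add(79, Function('E')(-21, 17)), -350) = Mul(Add(79, Add(8, Mul(2, 17))), -350) = Mul(Add(79, Add(8, 34)), -350) = Mul(Add(79, 42), -350) = Mul(121, -350) = -42350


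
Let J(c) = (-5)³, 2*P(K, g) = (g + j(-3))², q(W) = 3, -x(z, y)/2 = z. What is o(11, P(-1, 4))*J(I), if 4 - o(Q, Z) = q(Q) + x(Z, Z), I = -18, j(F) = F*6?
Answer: -24625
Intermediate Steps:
j(F) = 6*F
x(z, y) = -2*z
P(K, g) = (-18 + g)²/2 (P(K, g) = (g + 6*(-3))²/2 = (g - 18)²/2 = (-18 + g)²/2)
o(Q, Z) = 1 + 2*Z (o(Q, Z) = 4 - (3 - 2*Z) = 4 + (-3 + 2*Z) = 1 + 2*Z)
J(c) = -125
o(11, P(-1, 4))*J(I) = (1 + 2*((-18 + 4)²/2))*(-125) = (1 + 2*((½)*(-14)²))*(-125) = (1 + 2*((½)*196))*(-125) = (1 + 2*98)*(-125) = (1 + 196)*(-125) = 197*(-125) = -24625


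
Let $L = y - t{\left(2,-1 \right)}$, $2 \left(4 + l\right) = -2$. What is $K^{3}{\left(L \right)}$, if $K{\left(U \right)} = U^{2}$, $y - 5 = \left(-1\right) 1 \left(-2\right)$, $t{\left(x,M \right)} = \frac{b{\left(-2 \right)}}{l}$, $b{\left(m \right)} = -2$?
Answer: $\frac{1291467969}{15625} \approx 82654.0$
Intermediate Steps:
$l = -5$ ($l = -4 + \frac{1}{2} \left(-2\right) = -4 - 1 = -5$)
$t{\left(x,M \right)} = \frac{2}{5}$ ($t{\left(x,M \right)} = - \frac{2}{-5} = \left(-2\right) \left(- \frac{1}{5}\right) = \frac{2}{5}$)
$y = 7$ ($y = 5 + \left(-1\right) 1 \left(-2\right) = 5 - -2 = 5 + 2 = 7$)
$L = \frac{33}{5}$ ($L = 7 - \frac{2}{5} = \frac{33}{5} \approx 6.6$)
$K^{3}{\left(L \right)} = \left(\left(\frac{33}{5}\right)^{2}\right)^{3} = \left(\frac{1089}{25}\right)^{3} = \frac{1291467969}{15625}$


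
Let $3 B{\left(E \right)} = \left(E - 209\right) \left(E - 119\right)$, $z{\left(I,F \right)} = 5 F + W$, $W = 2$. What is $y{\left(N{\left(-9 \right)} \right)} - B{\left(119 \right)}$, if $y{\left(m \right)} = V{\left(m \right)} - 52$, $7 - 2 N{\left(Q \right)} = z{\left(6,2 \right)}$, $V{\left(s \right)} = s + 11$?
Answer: $- \frac{87}{2} \approx -43.5$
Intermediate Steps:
$z{\left(I,F \right)} = 2 + 5 F$ ($z{\left(I,F \right)} = 5 F + 2 = 2 + 5 F$)
$V{\left(s \right)} = 11 + s$
$N{\left(Q \right)} = - \frac{5}{2}$ ($N{\left(Q \right)} = \frac{7}{2} - \frac{2 + 5 \cdot 2}{2} = \frac{7}{2} - \frac{2 + 10}{2} = \frac{7}{2} - 6 = - \frac{5}{2}$)
$y{\left(m \right)} = -41 + m$ ($y{\left(m \right)} = \left(11 + m\right) - 52 = -41 + m$)
$B{\left(E \right)} = \frac{\left(-209 + E\right) \left(-119 + E\right)}{3}$ ($B{\left(E \right)} = \frac{\left(E - 209\right) \left(E - 119\right)}{3} = \frac{\left(-209 + E\right) \left(-119 + E\right)}{3}$)
$y{\left(N{\left(-9 \right)} \right)} - B{\left(119 \right)} = \left(-41 - \frac{5}{2}\right) - \left(\frac{24871}{3} - \frac{39032}{3} + \frac{119^{2}}{3}\right) = - \frac{87}{2} - \left(\frac{24871}{3} - \frac{39032}{3} + \frac{1}{3} \cdot 14161\right) = - \frac{87}{2} - \left(\frac{24871}{3} - \frac{39032}{3} + \frac{14161}{3}\right) = - \frac{87}{2} - 0 = - \frac{87}{2} + 0 = - \frac{87}{2}$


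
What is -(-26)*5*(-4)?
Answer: -520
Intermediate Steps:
-(-26)*5*(-4) = -26*(-5)*(-4) = 130*(-4) = -520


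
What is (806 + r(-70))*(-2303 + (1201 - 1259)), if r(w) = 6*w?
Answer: -911346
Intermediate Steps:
(806 + r(-70))*(-2303 + (1201 - 1259)) = (806 + 6*(-70))*(-2303 + (1201 - 1259)) = (806 - 420)*(-2303 - 58) = 386*(-2361) = -911346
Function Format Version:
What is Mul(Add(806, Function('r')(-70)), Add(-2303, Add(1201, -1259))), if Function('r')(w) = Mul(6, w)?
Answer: -911346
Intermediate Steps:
Mul(Add(806, Function('r')(-70)), Add(-2303, Add(1201, -1259))) = Mul(Add(806, Mul(6, -70)), Add(-2303, Add(1201, -1259))) = Mul(Add(806, -420), Add(-2303, -58)) = Mul(386, -2361) = -911346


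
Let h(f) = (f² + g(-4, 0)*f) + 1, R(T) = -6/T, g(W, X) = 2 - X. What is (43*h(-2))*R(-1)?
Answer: 258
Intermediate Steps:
h(f) = 1 + f² + 2*f (h(f) = (f² + (2 - 1*0)*f) + 1 = (f² + (2 + 0)*f) + 1 = (f² + 2*f) + 1 = 1 + f² + 2*f)
(43*h(-2))*R(-1) = (43*(1 + (-2)² + 2*(-2)))*(-6/(-1)) = (43*(1 + 4 - 4))*(-6*(-1)) = (43*1)*6 = 43*6 = 258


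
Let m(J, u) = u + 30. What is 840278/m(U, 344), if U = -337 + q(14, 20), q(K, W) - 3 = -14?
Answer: 420139/187 ≈ 2246.7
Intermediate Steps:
q(K, W) = -11 (q(K, W) = 3 - 14 = -11)
U = -348 (U = -337 - 11 = -348)
m(J, u) = 30 + u
840278/m(U, 344) = 840278/(30 + 344) = 840278/374 = 840278*(1/374) = 420139/187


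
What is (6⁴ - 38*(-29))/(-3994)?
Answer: -1199/1997 ≈ -0.60040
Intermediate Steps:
(6⁴ - 38*(-29))/(-3994) = (1296 + 1102)*(-1/3994) = 2398*(-1/3994) = -1199/1997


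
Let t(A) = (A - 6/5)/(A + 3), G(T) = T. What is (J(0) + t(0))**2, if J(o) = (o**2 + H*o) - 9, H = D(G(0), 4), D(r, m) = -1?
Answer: 2209/25 ≈ 88.360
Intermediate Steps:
H = -1
t(A) = (-6/5 + A)/(3 + A) (t(A) = (A - 6*1/5)/(3 + A) = (A - 6/5)/(3 + A) = (-6/5 + A)/(3 + A))
J(o) = -9 + o**2 - o (J(o) = (o**2 - o) - 9 = -9 + o**2 - o)
(J(0) + t(0))**2 = ((-9 + 0**2 - 1*0) + (-6/5 + 0)/(3 + 0))**2 = ((-9 + 0 + 0) - 6/5/3)**2 = (-9 + (1/3)*(-6/5))**2 = (-9 - 2/5)**2 = (-47/5)**2 = 2209/25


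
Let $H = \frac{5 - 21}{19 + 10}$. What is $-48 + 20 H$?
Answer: $- \frac{1712}{29} \approx -59.034$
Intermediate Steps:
$H = - \frac{16}{29} \approx -0.55172$
$-48 + 20 H = -48 + 20 \left(- \frac{16}{29}\right) = -48 - \frac{320}{29} = - \frac{1712}{29}$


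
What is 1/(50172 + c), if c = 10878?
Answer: 1/61050 ≈ 1.6380e-5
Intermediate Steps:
1/(50172 + c) = 1/(50172 + 10878) = 1/61050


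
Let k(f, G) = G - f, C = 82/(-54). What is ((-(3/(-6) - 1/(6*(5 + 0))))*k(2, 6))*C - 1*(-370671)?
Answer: 150120443/405 ≈ 3.7067e+5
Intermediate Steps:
C = -41/27 (C = 82*(-1/54) = -41/27 ≈ -1.5185)
((-(3/(-6) - 1/(6*(5 + 0))))*k(2, 6))*C - 1*(-370671) = ((-(3/(-6) - 1/(6*(5 + 0))))*(6 - 1*2))*(-41/27) - 1*(-370671) = ((-(3*(-⅙) - 1/(6*5)))*(6 - 2))*(-41/27) + 370671 = (-(-½ - 1/30)*4)*(-41/27) + 370671 = (-1*(-8/15)*4)*(-41/27) + 370671 = ((8/15)*4)*(-41/27) + 370671 = (32/15)*(-41/27) + 370671 = -1312/405 + 370671 = 150120443/405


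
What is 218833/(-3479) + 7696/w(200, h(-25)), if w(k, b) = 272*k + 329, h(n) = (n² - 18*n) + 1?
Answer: -11949736873/190402191 ≈ -62.760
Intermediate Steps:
h(n) = 1 + n² - 18*n
w(k, b) = 329 + 272*k
218833/(-3479) + 7696/w(200, h(-25)) = 218833/(-3479) + 7696/(329 + 272*200) = 218833*(-1/3479) + 7696/(329 + 54400) = -218833/3479 + 7696/54729 = -11949736873/190402191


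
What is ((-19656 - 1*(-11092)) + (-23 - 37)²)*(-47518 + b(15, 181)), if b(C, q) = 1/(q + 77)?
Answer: 30428433926/129 ≈ 2.3588e+8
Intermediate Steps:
b(C, q) = 1/(77 + q)
((-19656 - 1*(-11092)) + (-23 - 37)²)*(-47518 + b(15, 181)) = ((-19656 - 1*(-11092)) + (-23 - 37)²)*(-47518 + 1/(77 + 181)) = ((-19656 + 11092) + (-60)²)*(-47518 + 1/258) = (-8564 + 3600)*(-47518 + 1/258) = -4964*(-12259643/258) = 30428433926/129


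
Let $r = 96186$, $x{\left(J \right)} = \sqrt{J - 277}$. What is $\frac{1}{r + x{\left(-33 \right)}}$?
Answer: $\frac{48093}{4625873453} - \frac{i \sqrt{310}}{9251746906} \approx 1.0397 \cdot 10^{-5} - 1.9031 \cdot 10^{-9} i$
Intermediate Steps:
$x{\left(J \right)} = \sqrt{-277 + J}$
$\frac{1}{r + x{\left(-33 \right)}} = \frac{1}{96186 + \sqrt{-277 - 33}} = \frac{1}{96186 + \sqrt{-310}} = \frac{1}{96186 + i \sqrt{310}}$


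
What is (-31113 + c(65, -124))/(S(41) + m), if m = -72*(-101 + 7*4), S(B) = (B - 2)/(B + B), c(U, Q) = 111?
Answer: -847388/143677 ≈ -5.8979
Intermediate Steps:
S(B) = (-2 + B)/(2*B) (S(B) = (-2 + B)/((2*B)) = (-2 + B)*(1/(2*B)) = (-2 + B)/(2*B))
m = 5256 (m = -72*(-101 + 28) = -72*(-73) = 5256)
(-31113 + c(65, -124))/(S(41) + m) = (-31113 + 111)/((½)*(-2 + 41)/41 + 5256) = -31002/((½)*(1/41)*39 + 5256) = -31002/(39/82 + 5256) = -31002/431031/82 = -31002*82/431031 = -847388/143677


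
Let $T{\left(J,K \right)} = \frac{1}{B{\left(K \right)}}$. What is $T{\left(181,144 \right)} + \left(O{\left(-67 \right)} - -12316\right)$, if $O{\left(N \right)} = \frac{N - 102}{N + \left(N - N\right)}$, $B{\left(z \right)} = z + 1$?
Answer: $\frac{119674512}{9715} \approx 12319.0$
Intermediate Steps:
$B{\left(z \right)} = 1 + z$
$O{\left(N \right)} = \frac{-102 + N}{N}$ ($O{\left(N \right)} = \frac{-102 + N}{N + 0} = \frac{-102 + N}{N}$)
$T{\left(J,K \right)} = \frac{1}{1 + K}$
$T{\left(181,144 \right)} + \left(O{\left(-67 \right)} - -12316\right) = \frac{1}{1 + 144} + \left(\frac{-102 - 67}{-67} - -12316\right) = \frac{1}{145} + \left(\left(- \frac{1}{67}\right) \left(-169\right) + 12316\right) = \frac{1}{145} + \left(\frac{169}{67} + 12316\right) = \frac{1}{145} + \frac{825341}{67} = \frac{119674512}{9715}$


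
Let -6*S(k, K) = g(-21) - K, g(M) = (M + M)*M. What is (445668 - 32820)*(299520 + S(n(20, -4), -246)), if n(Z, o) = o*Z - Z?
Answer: 123578617536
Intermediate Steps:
n(Z, o) = -Z + Z*o (n(Z, o) = Z*o - Z = -Z + Z*o)
g(M) = 2*M² (g(M) = (2*M)*M = 2*M²)
S(k, K) = -147 + K/6 (S(k, K) = -(2*(-21)² - K)/6 = -(2*441 - K)/6 = -(882 - K)/6 = -147 + K/6)
(445668 - 32820)*(299520 + S(n(20, -4), -246)) = (445668 - 32820)*(299520 + (-147 + (⅙)*(-246))) = 412848*(299520 + (-147 - 41)) = 412848*(299520 - 188) = 412848*299332 = 123578617536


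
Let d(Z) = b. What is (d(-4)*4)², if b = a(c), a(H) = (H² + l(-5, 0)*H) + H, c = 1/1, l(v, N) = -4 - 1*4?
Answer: 576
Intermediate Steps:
l(v, N) = -8 (l(v, N) = -4 - 4 = -8)
c = 1
a(H) = H² - 7*H (a(H) = (H² - 8*H) + H = H² - 7*H)
b = -6 (b = 1*(-7 + 1) = 1*(-6) = -6)
d(Z) = -6
(d(-4)*4)² = (-6*4)² = (-24)² = 576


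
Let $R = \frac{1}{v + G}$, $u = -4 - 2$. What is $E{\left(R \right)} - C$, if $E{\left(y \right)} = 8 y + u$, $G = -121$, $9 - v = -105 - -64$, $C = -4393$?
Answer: $\frac{311469}{71} \approx 4386.9$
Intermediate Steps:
$u = -6$ ($u = -4 - 2 = -6$)
$v = 50$ ($v = 9 - \left(-105 - -64\right) = 9 - \left(-105 + 64\right) = 9 - -41 = 9 + 41 = 50$)
$R = - \frac{1}{71}$ ($R = \frac{1}{50 - 121} = \frac{1}{-71} = - \frac{1}{71} \approx -0.014085$)
$E{\left(y \right)} = -6 + 8 y$ ($E{\left(y \right)} = 8 y - 6 = -6 + 8 y$)
$E{\left(R \right)} - C = \left(-6 + 8 \left(- \frac{1}{71}\right)\right) - -4393 = \left(-6 - \frac{8}{71}\right) + 4393 = - \frac{434}{71} + 4393 = \frac{311469}{71}$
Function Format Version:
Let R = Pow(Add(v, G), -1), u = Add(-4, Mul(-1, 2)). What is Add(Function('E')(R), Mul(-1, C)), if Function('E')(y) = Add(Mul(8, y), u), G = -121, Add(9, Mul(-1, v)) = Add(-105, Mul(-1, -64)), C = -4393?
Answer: Rational(311469, 71) ≈ 4386.9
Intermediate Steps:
u = -6 (u = Add(-4, -2) = -6)
v = 50 (v = Add(9, Mul(-1, Add(-105, Mul(-1, -64)))) = Add(9, Mul(-1, Add(-105, 64))) = Add(9, Mul(-1, -41)) = Add(9, 41) = 50)
R = Rational(-1, 71) (R = Pow(Add(50, -121), -1) = Pow(-71, -1) = Rational(-1, 71) ≈ -0.014085)
Function('E')(y) = Add(-6, Mul(8, y)) (Function('E')(y) = Add(Mul(8, y), -6) = Add(-6, Mul(8, y)))
Add(Function('E')(R), Mul(-1, C)) = Add(Add(-6, Mul(8, Rational(-1, 71))), Mul(-1, -4393)) = Add(Add(-6, Rational(-8, 71)), 4393) = Add(Rational(-434, 71), 4393) = Rational(311469, 71)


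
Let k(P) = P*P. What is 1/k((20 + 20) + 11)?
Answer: 1/2601 ≈ 0.00038447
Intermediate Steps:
k(P) = P**2
1/k((20 + 20) + 11) = 1/(((20 + 20) + 11)**2) = 1/((40 + 11)**2) = 1/(51**2) = 1/2601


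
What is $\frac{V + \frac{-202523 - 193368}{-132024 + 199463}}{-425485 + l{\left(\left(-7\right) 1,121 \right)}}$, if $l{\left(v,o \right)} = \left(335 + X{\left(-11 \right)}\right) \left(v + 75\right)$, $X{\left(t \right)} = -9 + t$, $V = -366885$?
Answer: $\frac{24742753406}{27249739535} \approx 0.908$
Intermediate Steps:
$l{\left(v,o \right)} = 23625 + 315 v$ ($l{\left(v,o \right)} = \left(335 - 20\right) \left(v + 75\right) = \left(335 - 20\right) \left(75 + v\right) = 315 \left(75 + v\right) = 23625 + 315 v$)
$\frac{V + \frac{-202523 - 193368}{-132024 + 199463}}{-425485 + l{\left(\left(-7\right) 1,121 \right)}} = \frac{-366885 + \frac{-202523 - 193368}{-132024 + 199463}}{-425485 + \left(23625 + 315 \left(\left(-7\right) 1\right)\right)} = \frac{-366885 - \frac{395891}{67439}}{-425485 + \left(23625 + 315 \left(-7\right)\right)} = \frac{-366885 - \frac{395891}{67439}}{-425485 + \left(23625 - 2205\right)} = \frac{-366885 - \frac{395891}{67439}}{-425485 + 21420} = - \frac{24742753406}{67439 \left(-404065\right)} = \left(- \frac{24742753406}{67439}\right) \left(- \frac{1}{404065}\right) = \frac{24742753406}{27249739535}$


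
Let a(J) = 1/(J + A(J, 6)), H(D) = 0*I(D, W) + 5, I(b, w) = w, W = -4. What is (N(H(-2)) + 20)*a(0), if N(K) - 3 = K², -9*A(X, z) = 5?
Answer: -432/5 ≈ -86.400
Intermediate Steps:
A(X, z) = -5/9 (A(X, z) = -⅑*5 = -5/9)
H(D) = 5 (H(D) = 0*(-4) + 5 = 0 + 5 = 5)
a(J) = 1/(-5/9 + J) (a(J) = 1/(J - 5/9) = 1/(-5/9 + J))
N(K) = 3 + K²
(N(H(-2)) + 20)*a(0) = ((3 + 5²) + 20)*(9/(-5 + 9*0)) = ((3 + 25) + 20)*(9/(-5 + 0)) = (28 + 20)*(9/(-5)) = 48*(9*(-⅕)) = 48*(-9/5) = -432/5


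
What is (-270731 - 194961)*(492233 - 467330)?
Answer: -11597127876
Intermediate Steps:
(-270731 - 194961)*(492233 - 467330) = -465692*24903 = -11597127876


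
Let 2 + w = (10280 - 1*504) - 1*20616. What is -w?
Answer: 10842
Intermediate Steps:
w = -10842 (w = -2 + ((10280 - 1*504) - 1*20616) = -2 + ((10280 - 504) - 20616) = -2 + (9776 - 20616) = -2 - 10840 = -10842)
-w = -1*(-10842) = 10842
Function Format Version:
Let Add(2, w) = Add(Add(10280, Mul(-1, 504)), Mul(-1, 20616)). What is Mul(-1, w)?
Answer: 10842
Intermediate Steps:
w = -10842 (w = Add(-2, Add(Add(10280, Mul(-1, 504)), Mul(-1, 20616))) = Add(-2, Add(Add(10280, -504), -20616)) = Add(-2, Add(9776, -20616)) = Add(-2, -10840) = -10842)
Mul(-1, w) = Mul(-1, -10842) = 10842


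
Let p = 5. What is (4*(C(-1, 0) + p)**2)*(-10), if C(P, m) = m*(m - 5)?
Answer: -1000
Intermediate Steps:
C(P, m) = m*(-5 + m)
(4*(C(-1, 0) + p)**2)*(-10) = (4*(0*(-5 + 0) + 5)**2)*(-10) = (4*(0*(-5) + 5)**2)*(-10) = (4*(0 + 5)**2)*(-10) = (4*5**2)*(-10) = (4*25)*(-10) = 100*(-10) = -1000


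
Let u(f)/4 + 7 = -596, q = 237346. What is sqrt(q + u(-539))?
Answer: sqrt(234934) ≈ 484.70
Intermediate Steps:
u(f) = -2412 (u(f) = -28 + 4*(-596) = -28 - 2384 = -2412)
sqrt(q + u(-539)) = sqrt(237346 - 2412) = sqrt(234934)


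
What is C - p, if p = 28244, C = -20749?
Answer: -48993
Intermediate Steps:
C - p = -20749 - 1*28244 = -20749 - 28244 = -48993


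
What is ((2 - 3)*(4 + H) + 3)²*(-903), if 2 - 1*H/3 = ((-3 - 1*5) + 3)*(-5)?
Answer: -4175472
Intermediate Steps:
H = -69 (H = 6 - 3*((-3 - 1*5) + 3)*(-5) = 6 - 3*((-3 - 5) + 3)*(-5) = 6 - 3*(-8 + 3)*(-5) = 6 - (-15)*(-5) = 6 - 3*25 = 6 - 75 = -69)
((2 - 3)*(4 + H) + 3)²*(-903) = ((2 - 3)*(4 - 69) + 3)²*(-903) = (-1*(-65) + 3)²*(-903) = (65 + 3)²*(-903) = 68²*(-903) = 4624*(-903) = -4175472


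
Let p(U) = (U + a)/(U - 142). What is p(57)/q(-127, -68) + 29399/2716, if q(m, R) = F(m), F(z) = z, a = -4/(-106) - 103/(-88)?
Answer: 370228667987/34186210520 ≈ 10.830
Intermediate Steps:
a = 5635/4664 (a = -4*(-1/106) - 103*(-1/88) = 2/53 + 103/88 = 5635/4664 ≈ 1.2082)
q(m, R) = m
p(U) = (5635/4664 + U)/(-142 + U) (p(U) = (U + 5635/4664)/(U - 142) = (5635/4664 + U)/(-142 + U))
p(57)/q(-127, -68) + 29399/2716 = ((5635/4664 + 57)/(-142 + 57))/(-127) + 29399/2716 = ((271483/4664)/(-85))*(-1/127) + 29399*(1/2716) = -1/85*271483/4664*(-1/127) + 29399/2716 = -271483/396440*(-1/127) + 29399/2716 = 271483/50347880 + 29399/2716 = 370228667987/34186210520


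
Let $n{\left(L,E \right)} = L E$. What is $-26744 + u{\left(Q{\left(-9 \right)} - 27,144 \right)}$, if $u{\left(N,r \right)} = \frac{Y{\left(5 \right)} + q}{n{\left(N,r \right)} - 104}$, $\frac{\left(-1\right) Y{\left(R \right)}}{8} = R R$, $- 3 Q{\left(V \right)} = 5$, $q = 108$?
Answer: $- \frac{1230223}{46} \approx -26744.0$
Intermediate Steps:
$n{\left(L,E \right)} = E L$
$Q{\left(V \right)} = - \frac{5}{3}$ ($Q{\left(V \right)} = \left(- \frac{1}{3}\right) 5 = - \frac{5}{3}$)
$Y{\left(R \right)} = - 8 R^{2}$ ($Y{\left(R \right)} = - 8 R R = - 8 R^{2}$)
$u{\left(N,r \right)} = - \frac{92}{-104 + N r}$ ($u{\left(N,r \right)} = \frac{- 8 \cdot 5^{2} + 108}{r N - 104} = \frac{\left(-8\right) 25 + 108}{N r - 104} = \frac{-200 + 108}{-104 + N r} = - \frac{92}{-104 + N r}$)
$-26744 + u{\left(Q{\left(-9 \right)} - 27,144 \right)} = -26744 - \frac{92}{-104 + \left(- \frac{5}{3} - 27\right) 144} = -26744 - \frac{92}{-104 - 4128} = -26744 - \frac{92}{-4232} = -26744 - - \frac{1}{46} = -26744 + \frac{1}{46} = - \frac{1230223}{46}$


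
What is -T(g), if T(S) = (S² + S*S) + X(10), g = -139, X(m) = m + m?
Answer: -38662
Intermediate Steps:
X(m) = 2*m
T(S) = 20 + 2*S² (T(S) = (S² + S*S) + 2*10 = (S² + S²) + 20 = 2*S² + 20 = 20 + 2*S²)
-T(g) = -(20 + 2*(-139)²) = -(20 + 2*19321) = -(20 + 38642) = -1*38662 = -38662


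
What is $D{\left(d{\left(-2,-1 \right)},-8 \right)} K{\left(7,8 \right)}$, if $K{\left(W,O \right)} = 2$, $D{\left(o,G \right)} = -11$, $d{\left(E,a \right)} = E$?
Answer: $-22$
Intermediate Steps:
$D{\left(d{\left(-2,-1 \right)},-8 \right)} K{\left(7,8 \right)} = \left(-11\right) 2 = -22$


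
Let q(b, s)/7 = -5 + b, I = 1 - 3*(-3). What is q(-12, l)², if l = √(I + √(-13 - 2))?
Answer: 14161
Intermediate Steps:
I = 10 (I = 1 + 9 = 10)
l = √(10 + I*√15) (l = √(10 + √(-13 - 2)) = √(10 + √(-15)) = √(10 + I*√15) ≈ 3.219 + 0.60158*I)
q(b, s) = -35 + 7*b (q(b, s) = 7*(-5 + b) = -35 + 7*b)
q(-12, l)² = (-35 + 7*(-12))² = (-35 - 84)² = (-119)² = 14161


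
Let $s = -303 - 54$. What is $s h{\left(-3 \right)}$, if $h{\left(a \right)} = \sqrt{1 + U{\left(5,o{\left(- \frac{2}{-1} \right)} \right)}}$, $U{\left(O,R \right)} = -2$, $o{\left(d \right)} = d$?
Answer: $- 357 i \approx - 357.0 i$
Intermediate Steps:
$h{\left(a \right)} = i$ ($h{\left(a \right)} = \sqrt{1 - 2} = \sqrt{-1} = i$)
$s = -357$
$s h{\left(-3 \right)} = - 357 i$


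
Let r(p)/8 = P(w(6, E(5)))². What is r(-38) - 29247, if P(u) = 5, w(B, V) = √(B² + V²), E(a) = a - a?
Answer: -29047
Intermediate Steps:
E(a) = 0
r(p) = 200 (r(p) = 8*5² = 8*25 = 200)
r(-38) - 29247 = 200 - 29247 = -29047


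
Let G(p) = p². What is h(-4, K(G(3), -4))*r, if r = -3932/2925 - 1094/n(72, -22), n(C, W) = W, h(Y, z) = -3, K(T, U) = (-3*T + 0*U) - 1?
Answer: -1556723/10725 ≈ -145.15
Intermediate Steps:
K(T, U) = -1 - 3*T (K(T, U) = (-3*T + 0) - 1 = -3*T - 1 = -1 - 3*T)
r = 1556723/32175 (r = -3932/2925 - 1094/(-22) = -3932*1/2925 - 1094*(-1/22) = -3932/2925 + 547/11 = 1556723/32175 ≈ 48.383)
h(-4, K(G(3), -4))*r = -3*1556723/32175 = -1556723/10725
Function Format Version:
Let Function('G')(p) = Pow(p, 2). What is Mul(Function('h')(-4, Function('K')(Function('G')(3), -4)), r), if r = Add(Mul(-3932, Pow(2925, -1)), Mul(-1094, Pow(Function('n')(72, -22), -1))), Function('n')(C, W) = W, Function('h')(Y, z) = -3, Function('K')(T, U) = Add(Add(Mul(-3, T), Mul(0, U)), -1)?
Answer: Rational(-1556723, 10725) ≈ -145.15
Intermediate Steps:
Function('K')(T, U) = Add(-1, Mul(-3, T)) (Function('K')(T, U) = Add(Add(Mul(-3, T), 0), -1) = Add(Mul(-3, T), -1) = Add(-1, Mul(-3, T)))
r = Rational(1556723, 32175) (r = Add(Mul(-3932, Pow(2925, -1)), Mul(-1094, Pow(-22, -1))) = Add(Mul(-3932, Rational(1, 2925)), Mul(-1094, Rational(-1, 22))) = Add(Rational(-3932, 2925), Rational(547, 11)) = Rational(1556723, 32175) ≈ 48.383)
Mul(Function('h')(-4, Function('K')(Function('G')(3), -4)), r) = Mul(-3, Rational(1556723, 32175)) = Rational(-1556723, 10725)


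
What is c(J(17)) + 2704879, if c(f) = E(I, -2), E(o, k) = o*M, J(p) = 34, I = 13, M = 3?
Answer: 2704918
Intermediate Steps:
E(o, k) = 3*o (E(o, k) = o*3 = 3*o)
c(f) = 39 (c(f) = 3*13 = 39)
c(J(17)) + 2704879 = 39 + 2704879 = 2704918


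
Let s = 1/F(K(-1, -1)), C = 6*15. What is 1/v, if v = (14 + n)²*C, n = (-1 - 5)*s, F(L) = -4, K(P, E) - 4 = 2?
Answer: 2/43245 ≈ 4.6248e-5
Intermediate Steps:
K(P, E) = 6 (K(P, E) = 4 + 2 = 6)
C = 90
s = -¼ (s = 1/(-4) = -¼ ≈ -0.25000)
n = 3/2 (n = (-1 - 5)*(-¼) = -6*(-¼) = 3/2 ≈ 1.5000)
v = 43245/2 (v = (14 + 3/2)²*90 = (31/2)²*90 = (961/4)*90 = 43245/2 ≈ 21623.)
1/v = 1/(43245/2) = 2/43245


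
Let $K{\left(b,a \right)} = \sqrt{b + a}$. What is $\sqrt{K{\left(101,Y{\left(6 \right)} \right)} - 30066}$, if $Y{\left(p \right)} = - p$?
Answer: $\sqrt{-30066 + \sqrt{95}} \approx 173.37 i$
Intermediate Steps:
$K{\left(b,a \right)} = \sqrt{a + b}$
$\sqrt{K{\left(101,Y{\left(6 \right)} \right)} - 30066} = \sqrt{\sqrt{\left(-1\right) 6 + 101} - 30066} = \sqrt{\sqrt{-6 + 101} - 30066} = \sqrt{\sqrt{95} - 30066} = \sqrt{-30066 + \sqrt{95}}$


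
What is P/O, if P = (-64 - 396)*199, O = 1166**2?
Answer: -22885/339889 ≈ -0.067331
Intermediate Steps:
O = 1359556
P = -91540 (P = -460*199 = -91540)
P/O = -91540/1359556 = -91540*1/1359556 = -22885/339889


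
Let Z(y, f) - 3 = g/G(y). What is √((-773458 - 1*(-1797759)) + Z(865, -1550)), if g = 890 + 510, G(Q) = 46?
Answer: 2*√135468229/23 ≈ 1012.1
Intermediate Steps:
g = 1400
Z(y, f) = 769/23 (Z(y, f) = 3 + 1400/46 = 3 + 1400*(1/46) = 3 + 700/23 = 769/23)
√((-773458 - 1*(-1797759)) + Z(865, -1550)) = √((-773458 - 1*(-1797759)) + 769/23) = √((-773458 + 1797759) + 769/23) = √(1024301 + 769/23) = √(23559692/23) = 2*√135468229/23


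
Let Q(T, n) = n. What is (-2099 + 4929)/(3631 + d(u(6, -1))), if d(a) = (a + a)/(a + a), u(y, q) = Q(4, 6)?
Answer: 1415/1816 ≈ 0.77919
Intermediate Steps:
u(y, q) = 6
d(a) = 1 (d(a) = (2*a)/((2*a)) = (2*a)*(1/(2*a)) = 1)
(-2099 + 4929)/(3631 + d(u(6, -1))) = (-2099 + 4929)/(3631 + 1) = 2830/3632 = 2830*(1/3632) = 1415/1816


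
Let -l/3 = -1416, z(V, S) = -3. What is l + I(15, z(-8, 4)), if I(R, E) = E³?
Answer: 4221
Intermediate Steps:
l = 4248 (l = -3*(-1416) = 4248)
l + I(15, z(-8, 4)) = 4248 + (-3)³ = 4248 - 27 = 4221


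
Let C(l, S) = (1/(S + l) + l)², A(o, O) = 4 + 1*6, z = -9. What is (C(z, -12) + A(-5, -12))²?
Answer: 1641060100/194481 ≈ 8438.2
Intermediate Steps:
A(o, O) = 10 (A(o, O) = 4 + 6 = 10)
C(l, S) = (l + 1/(S + l))²
(C(z, -12) + A(-5, -12))² = ((1 + (-9)² - 12*(-9))²/(-12 - 9)² + 10)² = ((1 + 81 + 108)²/(-21)² + 10)² = ((1/441)*190² + 10)² = ((1/441)*36100 + 10)² = (36100/441 + 10)² = (40510/441)² = 1641060100/194481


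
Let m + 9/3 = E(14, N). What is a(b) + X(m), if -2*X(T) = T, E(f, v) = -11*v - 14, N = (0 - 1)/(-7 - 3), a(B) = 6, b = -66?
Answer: 301/20 ≈ 15.050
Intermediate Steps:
N = 1/10 (N = -1/(-10) = -1*(-1/10) = 1/10 ≈ 0.10000)
E(f, v) = -14 - 11*v
m = -181/10 (m = -3 + (-14 - 11*1/10) = -3 + (-14 - 11/10) = -3 - 151/10 = -181/10 ≈ -18.100)
X(T) = -T/2
a(b) + X(m) = 6 - 1/2*(-181/10) = 6 + 181/20 = 301/20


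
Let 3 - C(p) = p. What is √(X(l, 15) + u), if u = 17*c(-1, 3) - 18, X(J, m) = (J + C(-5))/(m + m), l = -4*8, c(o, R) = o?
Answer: I*√895/5 ≈ 5.9833*I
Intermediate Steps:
C(p) = 3 - p
l = -32
X(J, m) = (8 + J)/(2*m) (X(J, m) = (J + (3 - 1*(-5)))/(m + m) = (J + (3 + 5))/((2*m)) = (J + 8)*(1/(2*m)) = (8 + J)*(1/(2*m)) = (8 + J)/(2*m))
u = -35 (u = 17*(-1) - 18 = -17 - 18 = -35)
√(X(l, 15) + u) = √((½)*(8 - 32)/15 - 35) = √((½)*(1/15)*(-24) - 35) = √(-⅘ - 35) = √(-179/5) = I*√895/5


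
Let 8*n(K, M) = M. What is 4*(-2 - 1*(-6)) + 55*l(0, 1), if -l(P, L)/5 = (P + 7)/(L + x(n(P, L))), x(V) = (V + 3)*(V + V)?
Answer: -60688/57 ≈ -1064.7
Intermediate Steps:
n(K, M) = M/8
x(V) = 2*V*(3 + V) (x(V) = (3 + V)*(2*V) = 2*V*(3 + V))
l(P, L) = -5*(7 + P)/(L + L*(3 + L/8)/4) (l(P, L) = -5*(P + 7)/(L + 2*(L/8)*(3 + L/8)) = -5*(7 + P)/(L + L*(3 + L/8)/4))
4*(-2 - 1*(-6)) + 55*l(0, 1) = 4*(-2 - 1*(-6)) + 55*(160*(-7 - 1*0)/(1*(56 + 1))) = 4*(-2 + 6) + 55*(160*1*(-7 + 0)/57) = 4*4 + 55*(160*1*(1/57)*(-7)) = 16 + 55*(-1120/57) = 16 - 61600/57 = -60688/57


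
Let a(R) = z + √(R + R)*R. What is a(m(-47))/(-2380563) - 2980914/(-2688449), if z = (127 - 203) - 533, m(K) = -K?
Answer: 2365963613341/2133340738929 - 47*√94/2380563 ≈ 1.1089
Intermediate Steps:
z = -609 (z = -76 - 533 = -609)
a(R) = -609 + √2*R^(3/2) (a(R) = -609 + √(R + R)*R = -609 + √(2*R)*R = -609 + (√2*√R)*R = -609 + √2*R^(3/2))
a(m(-47))/(-2380563) - 2980914/(-2688449) = (-609 + √2*(-1*(-47))^(3/2))/(-2380563) - 2980914/(-2688449) = (-609 + √2*47^(3/2))*(-1/2380563) - 2980914*(-1/2688449) = (-609 + √2*(47*√47))*(-1/2380563) + 2980914/2688449 = (-609 + 47*√94)*(-1/2380563) + 2980914/2688449 = (203/793521 - 47*√94/2380563) + 2980914/2688449 = 2365963613341/2133340738929 - 47*√94/2380563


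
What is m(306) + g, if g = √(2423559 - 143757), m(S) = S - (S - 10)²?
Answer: -87310 + √2279802 ≈ -85800.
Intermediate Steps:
m(S) = S - (-10 + S)²
g = √2279802 ≈ 1509.9
m(306) + g = (306 - (-10 + 306)²) + √2279802 = (306 - 1*296²) + √2279802 = (306 - 1*87616) + √2279802 = (306 - 87616) + √2279802 = -87310 + √2279802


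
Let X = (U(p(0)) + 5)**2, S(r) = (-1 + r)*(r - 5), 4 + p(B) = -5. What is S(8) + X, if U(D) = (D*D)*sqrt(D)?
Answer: -59003 + 2430*I ≈ -59003.0 + 2430.0*I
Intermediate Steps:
p(B) = -9 (p(B) = -4 - 5 = -9)
U(D) = D**(5/2) (U(D) = D**2*sqrt(D) = D**(5/2))
S(r) = (-1 + r)*(-5 + r)
X = (5 + 243*I)**2 (X = ((-9)**(5/2) + 5)**2 = (243*I + 5)**2 = (5 + 243*I)**2 ≈ -59024.0 + 2430.0*I)
S(8) + X = (5 + 8**2 - 6*8) + (-59024 + 2430*I) = (5 + 64 - 48) + (-59024 + 2430*I) = 21 + (-59024 + 2430*I) = -59003 + 2430*I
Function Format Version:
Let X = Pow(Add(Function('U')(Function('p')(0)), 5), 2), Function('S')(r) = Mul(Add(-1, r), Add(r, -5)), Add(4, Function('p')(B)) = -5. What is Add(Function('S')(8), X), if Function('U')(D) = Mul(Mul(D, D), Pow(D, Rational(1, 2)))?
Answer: Add(-59003, Mul(2430, I)) ≈ Add(-59003., Mul(2430.0, I))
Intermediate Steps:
Function('p')(B) = -9 (Function('p')(B) = Add(-4, -5) = -9)
Function('U')(D) = Pow(D, Rational(5, 2)) (Function('U')(D) = Mul(Pow(D, 2), Pow(D, Rational(1, 2))) = Pow(D, Rational(5, 2)))
Function('S')(r) = Mul(Add(-1, r), Add(-5, r))
X = Pow(Add(5, Mul(243, I)), 2) (X = Pow(Add(Pow(-9, Rational(5, 2)), 5), 2) = Pow(Add(Mul(243, I), 5), 2) = Pow(Add(5, Mul(243, I)), 2) ≈ Add(-59024., Mul(2430.0, I)))
Add(Function('S')(8), X) = Add(Add(5, Pow(8, 2), Mul(-6, 8)), Add(-59024, Mul(2430, I))) = Add(Add(5, 64, -48), Add(-59024, Mul(2430, I))) = Add(21, Add(-59024, Mul(2430, I))) = Add(-59003, Mul(2430, I))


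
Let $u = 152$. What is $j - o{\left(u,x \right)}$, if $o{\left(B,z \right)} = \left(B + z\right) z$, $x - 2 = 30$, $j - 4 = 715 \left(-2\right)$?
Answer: $-7314$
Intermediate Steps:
$j = -1426$ ($j = 4 + 715 \left(-2\right) = 4 - 1430 = -1426$)
$x = 32$ ($x = 2 + 30 = 32$)
$o{\left(B,z \right)} = z \left(B + z\right)$
$j - o{\left(u,x \right)} = -1426 - 32 \left(152 + 32\right) = -1426 - 32 \cdot 184 = -1426 - 5888 = -7314$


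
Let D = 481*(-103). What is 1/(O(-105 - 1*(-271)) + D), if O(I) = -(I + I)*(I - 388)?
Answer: 1/24161 ≈ 4.1389e-5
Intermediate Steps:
O(I) = -2*I*(-388 + I)
D = -49543
1/(O(-105 - 1*(-271)) + D) = 1/(2*(-105 - 1*(-271))*(388 - (-105 - 1*(-271))) - 49543) = 1/(2*(-105 + 271)*(388 - (-105 + 271)) - 49543) = 1/(2*166*(388 - 1*166) - 49543) = 1/(2*166*(388 - 166) - 49543) = 1/(2*166*222 - 49543) = 1/(73704 - 49543) = 1/24161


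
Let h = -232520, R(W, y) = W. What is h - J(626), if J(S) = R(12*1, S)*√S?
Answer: -232520 - 12*√626 ≈ -2.3282e+5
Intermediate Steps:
J(S) = 12*√S (J(S) = (12*1)*√S = 12*√S)
h - J(626) = -232520 - 12*√626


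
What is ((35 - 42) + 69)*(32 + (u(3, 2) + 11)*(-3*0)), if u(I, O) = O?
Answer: 1984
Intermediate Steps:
((35 - 42) + 69)*(32 + (u(3, 2) + 11)*(-3*0)) = ((35 - 42) + 69)*(32 + (2 + 11)*(-3*0)) = (-7 + 69)*(32 + 13*0) = 62*(32 + 0) = 62*32 = 1984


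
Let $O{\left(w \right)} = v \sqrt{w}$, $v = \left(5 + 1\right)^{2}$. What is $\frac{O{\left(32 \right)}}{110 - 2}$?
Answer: $\frac{4 \sqrt{2}}{3} \approx 1.8856$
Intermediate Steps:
$v = 36$ ($v = 6^{2} = 36$)
$O{\left(w \right)} = 36 \sqrt{w}$
$\frac{O{\left(32 \right)}}{110 - 2} = \frac{36 \sqrt{32}}{110 - 2} = \frac{36 \cdot 4 \sqrt{2}}{110 - 2} = \frac{144 \sqrt{2}}{108} = 144 \sqrt{2} \cdot \frac{1}{108} = \frac{4 \sqrt{2}}{3}$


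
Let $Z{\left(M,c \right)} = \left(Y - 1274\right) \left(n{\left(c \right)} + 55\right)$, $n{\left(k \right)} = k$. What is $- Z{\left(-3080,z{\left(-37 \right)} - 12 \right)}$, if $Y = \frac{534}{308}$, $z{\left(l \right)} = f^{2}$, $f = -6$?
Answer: $\frac{15478391}{154} \approx 1.0051 \cdot 10^{5}$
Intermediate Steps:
$z{\left(l \right)} = 36$ ($z{\left(l \right)} = \left(-6\right)^{2} = 36$)
$Y = \frac{267}{154}$ ($Y = 534 \cdot \frac{1}{308} = \frac{267}{154} \approx 1.7338$)
$Z{\left(M,c \right)} = - \frac{979645}{14} - \frac{195929 c}{154}$ ($Z{\left(M,c \right)} = \left(\frac{267}{154} - 1274\right) \left(c + 55\right) = - \frac{195929 \left(55 + c\right)}{154} = - \frac{979645}{14} - \frac{195929 c}{154}$)
$- Z{\left(-3080,z{\left(-37 \right)} - 12 \right)} = - (- \frac{979645}{14} - \frac{195929 \left(36 - 12\right)}{154}) = - (- \frac{979645}{14} - \frac{2351148}{77}) = \left(-1\right) \left(- \frac{15478391}{154}\right) = \frac{15478391}{154}$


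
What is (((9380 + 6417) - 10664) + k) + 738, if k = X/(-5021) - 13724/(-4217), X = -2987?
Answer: 124391457530/21173557 ≈ 5874.9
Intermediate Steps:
k = 81504383/21173557 (k = -2987/(-5021) - 13724/(-4217) = -2987*(-1/5021) - 13724*(-1/4217) = 2987/5021 + 13724/4217 = 81504383/21173557 ≈ 3.8493)
(((9380 + 6417) - 10664) + k) + 738 = (((9380 + 6417) - 10664) + 81504383/21173557) + 738 = ((15797 - 10664) + 81504383/21173557) + 738 = (5133 + 81504383/21173557) + 738 = 108765372464/21173557 + 738 = 124391457530/21173557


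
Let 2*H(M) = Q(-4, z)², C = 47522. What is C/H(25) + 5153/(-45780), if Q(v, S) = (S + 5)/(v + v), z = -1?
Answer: 17404452127/45780 ≈ 3.8018e+5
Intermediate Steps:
Q(v, S) = (5 + S)/(2*v) (Q(v, S) = (5 + S)/((2*v)) = (5 + S)*(1/(2*v)) = (5 + S)/(2*v))
H(M) = ⅛ (H(M) = ((½)*(5 - 1)/(-4))²/2 = ((½)*(-¼)*4)²/2 = (-½)²/2 = (½)*(¼) = ⅛)
C/H(25) + 5153/(-45780) = 47522/(⅛) + 5153/(-45780) = 47522*8 + 5153*(-1/45780) = 380176 - 5153/45780 = 17404452127/45780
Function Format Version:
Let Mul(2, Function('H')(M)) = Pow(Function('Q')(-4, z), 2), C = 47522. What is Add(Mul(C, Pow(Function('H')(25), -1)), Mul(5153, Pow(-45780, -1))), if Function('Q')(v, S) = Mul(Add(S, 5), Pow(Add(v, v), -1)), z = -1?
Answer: Rational(17404452127, 45780) ≈ 3.8018e+5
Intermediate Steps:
Function('Q')(v, S) = Mul(Rational(1, 2), Pow(v, -1), Add(5, S)) (Function('Q')(v, S) = Mul(Add(5, S), Pow(Mul(2, v), -1)) = Mul(Add(5, S), Mul(Rational(1, 2), Pow(v, -1))) = Mul(Rational(1, 2), Pow(v, -1), Add(5, S)))
Function('H')(M) = Rational(1, 8) (Function('H')(M) = Mul(Rational(1, 2), Pow(Mul(Rational(1, 2), Pow(-4, -1), Add(5, -1)), 2)) = Mul(Rational(1, 2), Pow(Mul(Rational(1, 2), Rational(-1, 4), 4), 2)) = Mul(Rational(1, 2), Pow(Rational(-1, 2), 2)) = Mul(Rational(1, 2), Rational(1, 4)) = Rational(1, 8))
Add(Mul(C, Pow(Function('H')(25), -1)), Mul(5153, Pow(-45780, -1))) = Add(Mul(47522, Pow(Rational(1, 8), -1)), Mul(5153, Pow(-45780, -1))) = Add(Mul(47522, 8), Mul(5153, Rational(-1, 45780))) = Add(380176, Rational(-5153, 45780)) = Rational(17404452127, 45780)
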